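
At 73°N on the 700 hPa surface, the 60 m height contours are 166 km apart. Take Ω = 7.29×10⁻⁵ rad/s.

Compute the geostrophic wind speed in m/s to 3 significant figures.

25.4 m/s

Coriolis parameter at 73°N:
f = 2Ω sin φ = 2 × 7.29×10⁻⁵ × sin 73° = 1.39×10⁻⁴ s⁻¹
Height gradient: |∂Z/∂n| = 60 m / 166000 m = 3.61×10⁻⁴
On a pressure surface, geostrophic balance gives V_g = (g/f)|∂Z/∂n|:
V_g = 9.81 × 3.61×10⁻⁴ / 1.39×10⁻⁴ = 25.4 m/s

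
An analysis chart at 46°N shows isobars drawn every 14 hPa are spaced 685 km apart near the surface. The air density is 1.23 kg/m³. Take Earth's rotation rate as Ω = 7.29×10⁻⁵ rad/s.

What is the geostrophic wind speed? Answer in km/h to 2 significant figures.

57 km/h

Coriolis parameter at 46°N:
f = 2Ω sin φ = 2 × 7.29×10⁻⁵ × sin 46° = 1.05×10⁻⁴ s⁻¹
Pressure gradient: |∂P/∂n| = 1400 Pa / 685000 m = 2.04×10⁻³ Pa/m
Geostrophic balance (pressure-gradient force = Coriolis force):
V_g = (1/(fρ)) |∂P/∂n| = 2.04×10⁻³ / (1.05×10⁻⁴ × 1.23) = 15.8 m/s
Converting: 15.8 m/s × 3.6 = 57 km/h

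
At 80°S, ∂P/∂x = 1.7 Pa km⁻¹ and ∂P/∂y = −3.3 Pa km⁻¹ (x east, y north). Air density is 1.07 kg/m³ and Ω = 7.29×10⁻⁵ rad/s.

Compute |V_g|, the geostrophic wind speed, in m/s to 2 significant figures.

24 m/s

Coriolis parameter at 80°S:
f = 2Ω sin φ = 2 × 7.29×10⁻⁵ × sin 80° = 1.44×10⁻⁴ s⁻¹
In the Southern Hemisphere f is negative: f = −1.44×10⁻⁴ s⁻¹.
Component geostrophic relations (x east, y north):
u_g = −(1/(fρ)) ∂P/∂y,  v_g = (1/(fρ)) ∂P/∂x
u_g = −(−3.3×10⁻³)/(−1.44×10⁻⁴ × 1.07) = −21.5 m/s;  v_g = (1.7×10⁻³)/(−1.44×10⁻⁴ × 1.07) = −11.1 m/s
|V_g| = √(u_g² + v_g²) = 24.2 m/s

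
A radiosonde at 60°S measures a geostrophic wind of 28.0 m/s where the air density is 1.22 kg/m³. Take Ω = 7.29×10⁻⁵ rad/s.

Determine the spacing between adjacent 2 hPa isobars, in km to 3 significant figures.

Coriolis parameter at 60°S:
f = 2Ω sin φ = 2 × 7.29×10⁻⁵ × sin 60° = 1.26×10⁻⁴ s⁻¹
Geostrophic balance rearranged: |∂P/∂n| = f ρ V_g
|∂P/∂n| = 1.26×10⁻⁴ × 1.22 × 28.0 = 4.31×10⁻³ Pa/m
Isobar spacing: Δn = ΔP/|∂P/∂n| = 200 Pa / 4.31×10⁻³ Pa/m = 46369 m ≈ 46.4 km

46.4 km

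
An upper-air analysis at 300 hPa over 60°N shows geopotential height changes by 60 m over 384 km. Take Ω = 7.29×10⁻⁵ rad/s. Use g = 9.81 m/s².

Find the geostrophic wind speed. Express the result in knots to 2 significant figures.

Coriolis parameter at 60°N:
f = 2Ω sin φ = 2 × 7.29×10⁻⁵ × sin 60° = 1.26×10⁻⁴ s⁻¹
Height gradient: |∂Z/∂n| = 60 m / 384000 m = 1.56×10⁻⁴
On a pressure surface, geostrophic balance gives V_g = (g/f)|∂Z/∂n|:
V_g = 9.81 × 1.56×10⁻⁴ / 1.26×10⁻⁴ = 12.1 m/s
Converting: 12.1 m/s × 1.944 = 24 knots

24 knots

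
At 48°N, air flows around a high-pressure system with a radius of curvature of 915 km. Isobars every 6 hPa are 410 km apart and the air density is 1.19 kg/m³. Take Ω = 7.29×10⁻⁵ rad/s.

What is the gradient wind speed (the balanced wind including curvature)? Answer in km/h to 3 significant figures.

Coriolis parameter at 48°N:
f = 2Ω sin φ = 2 × 7.29×10⁻⁵ × sin 48° = 1.08×10⁻⁴ s⁻¹
Pressure gradient: |∂P/∂n| = 600 Pa / 410000 m = 1.46×10⁻³ Pa/m
Geostrophic speed: V_g = |∂P/∂n|/(fρ) = 1.46×10⁻³/(1.08×10⁻⁴ × 1.19) = 11.3 m/s
Around a high, pressure-gradient force acts outward with centrifugal, so Coriolis balances both:
fV = (1/ρ)|∂P/∂n| + V²/R  →  V² − fR·V + fR·V_g = 0
With fR = 1.08×10⁻⁴ × 915×10³ m = 99.1 m/s:
V = [fR − √((fR)² − 4 fR V_g)]/2 = [99.1 − √(99.1² − 4×99.1×11.3)]/2 = 13.1 m/s
Supergeostrophic (V > V_g = 11.3 m/s), as expected around a high.
Converting: 13.1 m/s × 3.6 = 47.1 km/h

47.1 km/h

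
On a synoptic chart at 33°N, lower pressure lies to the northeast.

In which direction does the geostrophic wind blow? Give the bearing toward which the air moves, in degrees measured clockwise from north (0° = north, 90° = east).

The pressure-gradient force points toward the northeast (bearing 045°).
Geostrophic balance: in the Northern Hemisphere the Coriolis force deflects motion to the right, so the geostrophic wind blows 90° to the right of the pressure-gradient force (low pressure on the left).
Rotating 045° by 90° clockwise gives 135° — the wind blows toward the southeast.

135°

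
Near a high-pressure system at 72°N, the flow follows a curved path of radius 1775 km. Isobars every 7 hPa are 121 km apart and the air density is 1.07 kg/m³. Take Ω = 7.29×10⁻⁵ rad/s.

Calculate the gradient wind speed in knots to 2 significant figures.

94 knots

Coriolis parameter at 72°N:
f = 2Ω sin φ = 2 × 7.29×10⁻⁵ × sin 72° = 1.39×10⁻⁴ s⁻¹
Pressure gradient: |∂P/∂n| = 700 Pa / 121000 m = 5.79×10⁻³ Pa/m
Geostrophic speed: V_g = |∂P/∂n|/(fρ) = 5.79×10⁻³/(1.39×10⁻⁴ × 1.07) = 39.0 m/s
Around a high, pressure-gradient force acts outward with centrifugal, so Coriolis balances both:
fV = (1/ρ)|∂P/∂n| + V²/R  →  V² − fR·V + fR·V_g = 0
With fR = 1.39×10⁻⁴ × 1775×10³ m = 246 m/s:
V = [fR − √((fR)² − 4 fR V_g)]/2 = [246 − √(246² − 4×246×39)]/2 = 48.6 m/s
Supergeostrophic (V > V_g = 39 m/s), as expected around a high.
Converting: 48.6 m/s × 1.944 = 94 knots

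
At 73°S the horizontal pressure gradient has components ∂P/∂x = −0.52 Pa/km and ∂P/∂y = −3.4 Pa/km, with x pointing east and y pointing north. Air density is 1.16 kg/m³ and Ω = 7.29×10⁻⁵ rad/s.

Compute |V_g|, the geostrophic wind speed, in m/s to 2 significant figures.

21 m/s

Coriolis parameter at 73°S:
f = 2Ω sin φ = 2 × 7.29×10⁻⁵ × sin 73° = 1.39×10⁻⁴ s⁻¹
In the Southern Hemisphere f is negative: f = −1.39×10⁻⁴ s⁻¹.
Component geostrophic relations (x east, y north):
u_g = −(1/(fρ)) ∂P/∂y,  v_g = (1/(fρ)) ∂P/∂x
u_g = −(−3.4×10⁻³)/(−1.39×10⁻⁴ × 1.16) = −21.0 m/s;  v_g = (−0.52×10⁻³)/(−1.39×10⁻⁴ × 1.16) = 3.22 m/s
|V_g| = √(u_g² + v_g²) = 21.3 m/s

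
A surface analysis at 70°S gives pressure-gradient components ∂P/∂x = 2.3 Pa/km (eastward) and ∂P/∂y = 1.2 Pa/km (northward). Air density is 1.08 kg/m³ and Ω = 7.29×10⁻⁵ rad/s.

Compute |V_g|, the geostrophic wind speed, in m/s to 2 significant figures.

18 m/s

Coriolis parameter at 70°S:
f = 2Ω sin φ = 2 × 7.29×10⁻⁵ × sin 70° = 1.37×10⁻⁴ s⁻¹
In the Southern Hemisphere f is negative: f = −1.37×10⁻⁴ s⁻¹.
Component geostrophic relations (x east, y north):
u_g = −(1/(fρ)) ∂P/∂y,  v_g = (1/(fρ)) ∂P/∂x
u_g = −(1.2×10⁻³)/(−1.37×10⁻⁴ × 1.08) = 8.11 m/s;  v_g = (2.3×10⁻³)/(−1.37×10⁻⁴ × 1.08) = −15.5 m/s
|V_g| = √(u_g² + v_g²) = 17.5 m/s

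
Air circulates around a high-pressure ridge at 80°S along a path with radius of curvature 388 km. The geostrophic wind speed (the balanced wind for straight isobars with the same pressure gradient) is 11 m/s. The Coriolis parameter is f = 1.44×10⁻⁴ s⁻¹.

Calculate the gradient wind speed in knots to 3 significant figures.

Around a high, pressure-gradient force acts outward with centrifugal, so Coriolis balances both:
fV = (1/ρ)|∂P/∂n| + V²/R  →  V² − fR·V + fR·V_g = 0
With fR = 1.44×10⁻⁴ × 388×10³ m = 55.9 m/s:
V = [fR − √((fR)² − 4 fR V_g)]/2 = [55.9 − √(55.9² − 4×55.9×11)]/2 = 15.1 m/s
Supergeostrophic (V > V_g = 11 m/s), as expected around a high.
Converting: 15.1 m/s × 1.944 = 29.3 knots

29.3 knots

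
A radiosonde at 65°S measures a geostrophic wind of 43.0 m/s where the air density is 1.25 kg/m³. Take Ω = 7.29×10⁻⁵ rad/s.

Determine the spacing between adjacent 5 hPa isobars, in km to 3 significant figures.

70.4 km

Coriolis parameter at 65°S:
f = 2Ω sin φ = 2 × 7.29×10⁻⁵ × sin 65° = 1.32×10⁻⁴ s⁻¹
Geostrophic balance rearranged: |∂P/∂n| = f ρ V_g
|∂P/∂n| = 1.32×10⁻⁴ × 1.25 × 43.0 = 7.10×10⁻³ Pa/m
Isobar spacing: Δn = ΔP/|∂P/∂n| = 500 Pa / 7.10×10⁻³ Pa/m = 70398 m ≈ 70.4 km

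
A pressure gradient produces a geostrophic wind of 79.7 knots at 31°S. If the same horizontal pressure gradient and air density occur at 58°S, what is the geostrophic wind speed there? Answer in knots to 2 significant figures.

48 knots

With the same pressure gradient and density, V_g ∝ 1/f ∝ 1/sin φ.
V₂ = V₁ · sin φ₁ / sin φ₂ = 79.7 × sin 31° / sin 58°
V₂ = 79.7 × 0.5150/0.8480 = 48 knots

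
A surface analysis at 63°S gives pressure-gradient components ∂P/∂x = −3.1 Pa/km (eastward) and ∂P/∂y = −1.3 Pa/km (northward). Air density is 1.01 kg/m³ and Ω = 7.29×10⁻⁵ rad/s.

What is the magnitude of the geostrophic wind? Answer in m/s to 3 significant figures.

25.6 m/s

Coriolis parameter at 63°S:
f = 2Ω sin φ = 2 × 7.29×10⁻⁵ × sin 63° = 1.30×10⁻⁴ s⁻¹
In the Southern Hemisphere f is negative: f = −1.30×10⁻⁴ s⁻¹.
Component geostrophic relations (x east, y north):
u_g = −(1/(fρ)) ∂P/∂y,  v_g = (1/(fρ)) ∂P/∂x
u_g = −(−1.3×10⁻³)/(−1.30×10⁻⁴ × 1.01) = −9.91 m/s;  v_g = (−3.1×10⁻³)/(−1.30×10⁻⁴ × 1.01) = 23.6 m/s
|V_g| = √(u_g² + v_g²) = 25.6 m/s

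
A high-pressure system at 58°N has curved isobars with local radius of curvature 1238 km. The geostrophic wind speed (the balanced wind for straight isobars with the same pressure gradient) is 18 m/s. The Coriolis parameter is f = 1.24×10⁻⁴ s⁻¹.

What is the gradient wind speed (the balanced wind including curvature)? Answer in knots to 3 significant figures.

40.5 knots

Around a high, pressure-gradient force acts outward with centrifugal, so Coriolis balances both:
fV = (1/ρ)|∂P/∂n| + V²/R  →  V² − fR·V + fR·V_g = 0
With fR = 1.24×10⁻⁴ × 1238×10³ m = 154 m/s:
V = [fR − √((fR)² − 4 fR V_g)]/2 = [154 − √(154² − 4×154×18)]/2 = 20.8 m/s
Supergeostrophic (V > V_g = 18 m/s), as expected around a high.
Converting: 20.8 m/s × 1.944 = 40.5 knots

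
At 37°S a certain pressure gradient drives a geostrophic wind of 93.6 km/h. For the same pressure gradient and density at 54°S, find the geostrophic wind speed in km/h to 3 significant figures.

With the same pressure gradient and density, V_g ∝ 1/f ∝ 1/sin φ.
V₂ = V₁ · sin φ₁ / sin φ₂ = 93.6 × sin 37° / sin 54°
V₂ = 93.6 × 0.6018/0.8090 = 69.6 km/h

69.6 km/h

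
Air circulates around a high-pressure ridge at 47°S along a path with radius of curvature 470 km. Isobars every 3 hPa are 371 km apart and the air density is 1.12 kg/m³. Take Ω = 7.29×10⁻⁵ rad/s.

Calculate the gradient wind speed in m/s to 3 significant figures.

8.07 m/s

Coriolis parameter at 47°S:
f = 2Ω sin φ = 2 × 7.29×10⁻⁵ × sin 47° = 1.07×10⁻⁴ s⁻¹
Pressure gradient: |∂P/∂n| = 300 Pa / 371000 m = 8.09×10⁻⁴ Pa/m
Geostrophic speed: V_g = |∂P/∂n|/(fρ) = 8.09×10⁻⁴/(1.07×10⁻⁴ × 1.12) = 6.77 m/s
Around a high, pressure-gradient force acts outward with centrifugal, so Coriolis balances both:
fV = (1/ρ)|∂P/∂n| + V²/R  →  V² − fR·V + fR·V_g = 0
With fR = 1.07×10⁻⁴ × 470×10³ m = 50.1 m/s:
V = [fR − √((fR)² − 4 fR V_g)]/2 = [50.1 − √(50.1² − 4×50.1×6.77)]/2 = 8.07 m/s
Supergeostrophic (V > V_g = 6.77 m/s), as expected around a high.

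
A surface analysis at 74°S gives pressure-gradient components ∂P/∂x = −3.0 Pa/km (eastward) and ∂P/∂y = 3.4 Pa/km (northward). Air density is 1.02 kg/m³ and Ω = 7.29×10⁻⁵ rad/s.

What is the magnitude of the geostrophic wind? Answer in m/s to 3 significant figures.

Coriolis parameter at 74°S:
f = 2Ω sin φ = 2 × 7.29×10⁻⁵ × sin 74° = 1.40×10⁻⁴ s⁻¹
In the Southern Hemisphere f is negative: f = −1.40×10⁻⁴ s⁻¹.
Component geostrophic relations (x east, y north):
u_g = −(1/(fρ)) ∂P/∂y,  v_g = (1/(fρ)) ∂P/∂x
u_g = −(3.4×10⁻³)/(−1.40×10⁻⁴ × 1.02) = 23.8 m/s;  v_g = (−3.0×10⁻³)/(−1.40×10⁻⁴ × 1.02) = 21.0 m/s
|V_g| = √(u_g² + v_g²) = 31.7 m/s

31.7 m/s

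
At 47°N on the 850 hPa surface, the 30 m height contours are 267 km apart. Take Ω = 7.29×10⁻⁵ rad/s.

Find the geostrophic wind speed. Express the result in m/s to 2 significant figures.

Coriolis parameter at 47°N:
f = 2Ω sin φ = 2 × 7.29×10⁻⁵ × sin 47° = 1.07×10⁻⁴ s⁻¹
Height gradient: |∂Z/∂n| = 30 m / 267000 m = 1.12×10⁻⁴
On a pressure surface, geostrophic balance gives V_g = (g/f)|∂Z/∂n|:
V_g = 9.81 × 1.12×10⁻⁴ / 1.07×10⁻⁴ = 10.3 m/s

10 m/s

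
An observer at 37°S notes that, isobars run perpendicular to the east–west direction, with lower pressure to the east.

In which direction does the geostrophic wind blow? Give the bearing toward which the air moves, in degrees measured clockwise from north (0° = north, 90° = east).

000°

The pressure-gradient force points toward the east (bearing 090°).
Geostrophic balance: in the Southern Hemisphere the Coriolis force deflects motion to the left, so the geostrophic wind blows 90° to the left of the pressure-gradient force (low pressure on the right).
Rotating 090° by 90° counterclockwise gives 000° — the wind blows toward the north.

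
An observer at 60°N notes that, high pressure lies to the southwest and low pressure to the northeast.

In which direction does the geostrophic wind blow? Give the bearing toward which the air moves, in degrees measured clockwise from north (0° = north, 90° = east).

The pressure-gradient force points toward the northeast (bearing 045°).
Geostrophic balance: in the Northern Hemisphere the Coriolis force deflects motion to the right, so the geostrophic wind blows 90° to the right of the pressure-gradient force (low pressure on the left).
Rotating 045° by 90° clockwise gives 135° — the wind blows toward the southeast.

135°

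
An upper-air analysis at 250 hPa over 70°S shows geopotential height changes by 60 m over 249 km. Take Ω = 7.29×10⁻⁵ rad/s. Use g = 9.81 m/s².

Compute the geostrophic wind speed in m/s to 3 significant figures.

Coriolis parameter at 70°S:
f = 2Ω sin φ = 2 × 7.29×10⁻⁵ × sin 70° = 1.37×10⁻⁴ s⁻¹
Height gradient: |∂Z/∂n| = 60 m / 249000 m = 2.41×10⁻⁴
On a pressure surface, geostrophic balance gives V_g = (g/f)|∂Z/∂n|:
V_g = 9.81 × 2.41×10⁻⁴ / 1.37×10⁻⁴ = 17.3 m/s

17.3 m/s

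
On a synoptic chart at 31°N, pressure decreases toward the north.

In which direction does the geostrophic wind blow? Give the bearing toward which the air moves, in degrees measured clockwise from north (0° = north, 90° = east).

The pressure-gradient force points toward the north (bearing 000°).
Geostrophic balance: in the Northern Hemisphere the Coriolis force deflects motion to the right, so the geostrophic wind blows 90° to the right of the pressure-gradient force (low pressure on the left).
Rotating 000° by 90° clockwise gives 090° — the wind blows toward the east.

090°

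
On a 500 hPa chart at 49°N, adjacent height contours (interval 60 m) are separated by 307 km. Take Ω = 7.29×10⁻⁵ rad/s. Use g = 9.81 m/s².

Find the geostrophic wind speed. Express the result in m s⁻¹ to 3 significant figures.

17.4 m s⁻¹

Coriolis parameter at 49°N:
f = 2Ω sin φ = 2 × 7.29×10⁻⁵ × sin 49° = 1.10×10⁻⁴ s⁻¹
Height gradient: |∂Z/∂n| = 60 m / 307000 m = 1.95×10⁻⁴
On a pressure surface, geostrophic balance gives V_g = (g/f)|∂Z/∂n|:
V_g = 9.81 × 1.95×10⁻⁴ / 1.10×10⁻⁴ = 17.4 m/s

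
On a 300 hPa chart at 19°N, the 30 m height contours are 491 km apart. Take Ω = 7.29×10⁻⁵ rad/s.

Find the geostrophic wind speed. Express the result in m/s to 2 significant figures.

13 m/s

Coriolis parameter at 19°N:
f = 2Ω sin φ = 2 × 7.29×10⁻⁵ × sin 19° = 4.75×10⁻⁵ s⁻¹
Height gradient: |∂Z/∂n| = 30 m / 491000 m = 6.11×10⁻⁵
On a pressure surface, geostrophic balance gives V_g = (g/f)|∂Z/∂n|:
V_g = 9.81 × 6.11×10⁻⁵ / 4.75×10⁻⁵ = 12.6 m/s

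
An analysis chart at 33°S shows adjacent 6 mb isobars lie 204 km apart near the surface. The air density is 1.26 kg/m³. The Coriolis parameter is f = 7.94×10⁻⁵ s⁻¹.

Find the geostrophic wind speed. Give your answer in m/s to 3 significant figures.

29.4 m/s

Pressure gradient: |∂P/∂n| = 600 Pa / 204000 m = 2.94×10⁻³ Pa/m
Geostrophic balance (pressure-gradient force = Coriolis force):
V_g = (1/(fρ)) |∂P/∂n| = 2.94×10⁻³ / (7.94×10⁻⁵ × 1.26) = 29.4 m/s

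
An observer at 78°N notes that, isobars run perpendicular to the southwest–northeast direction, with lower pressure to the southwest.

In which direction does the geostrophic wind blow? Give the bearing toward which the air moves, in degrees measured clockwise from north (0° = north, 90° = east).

The pressure-gradient force points toward the southwest (bearing 225°).
Geostrophic balance: in the Northern Hemisphere the Coriolis force deflects motion to the right, so the geostrophic wind blows 90° to the right of the pressure-gradient force (low pressure on the left).
Rotating 225° by 90° clockwise gives 315° — the wind blows toward the northwest.

315°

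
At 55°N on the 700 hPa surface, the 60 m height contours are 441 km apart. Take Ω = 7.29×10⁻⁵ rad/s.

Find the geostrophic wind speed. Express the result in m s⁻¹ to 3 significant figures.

11.2 m s⁻¹

Coriolis parameter at 55°N:
f = 2Ω sin φ = 2 × 7.29×10⁻⁵ × sin 55° = 1.19×10⁻⁴ s⁻¹
Height gradient: |∂Z/∂n| = 60 m / 441000 m = 1.36×10⁻⁴
On a pressure surface, geostrophic balance gives V_g = (g/f)|∂Z/∂n|:
V_g = 9.81 × 1.36×10⁻⁴ / 1.19×10⁻⁴ = 11.2 m/s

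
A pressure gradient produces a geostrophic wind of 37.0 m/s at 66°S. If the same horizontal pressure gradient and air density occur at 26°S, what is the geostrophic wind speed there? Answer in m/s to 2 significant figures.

With the same pressure gradient and density, V_g ∝ 1/f ∝ 1/sin φ.
V₂ = V₁ · sin φ₁ / sin φ₂ = 37.0 × sin 66° / sin 26°
V₂ = 37.0 × 0.9135/0.4384 = 77 m/s

77 m/s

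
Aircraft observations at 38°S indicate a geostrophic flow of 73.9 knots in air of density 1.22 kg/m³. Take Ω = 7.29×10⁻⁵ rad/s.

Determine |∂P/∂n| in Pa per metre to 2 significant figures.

Coriolis parameter at 38°S:
f = 2Ω sin φ = 2 × 7.29×10⁻⁵ × sin 38° = 8.98×10⁻⁵ s⁻¹
Wind speed in SI: 73.9 knots = 38.0 m/s
Geostrophic balance rearranged: |∂P/∂n| = f ρ V_g
|∂P/∂n| = 8.98×10⁻⁵ × 1.22 × 38.0 = 4.16×10⁻³ Pa/m

4.2×10⁻³ Pa/m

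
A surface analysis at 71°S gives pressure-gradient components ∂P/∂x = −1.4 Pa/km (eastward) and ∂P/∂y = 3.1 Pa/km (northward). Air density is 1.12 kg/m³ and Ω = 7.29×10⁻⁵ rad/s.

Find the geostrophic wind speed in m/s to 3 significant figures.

22.0 m/s

Coriolis parameter at 71°S:
f = 2Ω sin φ = 2 × 7.29×10⁻⁵ × sin 71° = 1.38×10⁻⁴ s⁻¹
In the Southern Hemisphere f is negative: f = −1.38×10⁻⁴ s⁻¹.
Component geostrophic relations (x east, y north):
u_g = −(1/(fρ)) ∂P/∂y,  v_g = (1/(fρ)) ∂P/∂x
u_g = −(3.1×10⁻³)/(−1.38×10⁻⁴ × 1.12) = 20.1 m/s;  v_g = (−1.4×10⁻³)/(−1.38×10⁻⁴ × 1.12) = 9.07 m/s
|V_g| = √(u_g² + v_g²) = 22.0 m/s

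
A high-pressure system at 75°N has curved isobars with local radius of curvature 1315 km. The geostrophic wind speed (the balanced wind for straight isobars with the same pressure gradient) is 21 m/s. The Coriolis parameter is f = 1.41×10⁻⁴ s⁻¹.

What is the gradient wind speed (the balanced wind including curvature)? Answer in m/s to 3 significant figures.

24.1 m/s

Around a high, pressure-gradient force acts outward with centrifugal, so Coriolis balances both:
fV = (1/ρ)|∂P/∂n| + V²/R  →  V² − fR·V + fR·V_g = 0
With fR = 1.41×10⁻⁴ × 1315×10³ m = 185 m/s:
V = [fR − √((fR)² − 4 fR V_g)]/2 = [185 − √(185² − 4×185×21)]/2 = 24.1 m/s
Supergeostrophic (V > V_g = 21 m/s), as expected around a high.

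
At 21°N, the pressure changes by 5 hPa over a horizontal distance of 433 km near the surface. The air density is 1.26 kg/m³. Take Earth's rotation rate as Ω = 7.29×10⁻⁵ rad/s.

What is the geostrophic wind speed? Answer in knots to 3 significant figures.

Coriolis parameter at 21°N:
f = 2Ω sin φ = 2 × 7.29×10⁻⁵ × sin 21° = 5.23×10⁻⁵ s⁻¹
Pressure gradient: |∂P/∂n| = 500 Pa / 433000 m = 1.15×10⁻³ Pa/m
Geostrophic balance (pressure-gradient force = Coriolis force):
V_g = (1/(fρ)) |∂P/∂n| = 1.15×10⁻³ / (5.23×10⁻⁵ × 1.26) = 17.5 m/s
Converting: 17.5 m/s × 1.944 = 34.1 knots

34.1 knots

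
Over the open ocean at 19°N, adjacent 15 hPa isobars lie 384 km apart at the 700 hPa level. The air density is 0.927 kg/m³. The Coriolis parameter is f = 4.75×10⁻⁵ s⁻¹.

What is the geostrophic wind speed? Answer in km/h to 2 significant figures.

Pressure gradient: |∂P/∂n| = 1500 Pa / 384000 m = 3.91×10⁻³ Pa/m
Geostrophic balance (pressure-gradient force = Coriolis force):
V_g = (1/(fρ)) |∂P/∂n| = 3.91×10⁻³ / (4.75×10⁻⁵ × 0.927) = 88.7 m/s
Converting: 88.7 m/s × 3.6 = 320 km/h

320 km/h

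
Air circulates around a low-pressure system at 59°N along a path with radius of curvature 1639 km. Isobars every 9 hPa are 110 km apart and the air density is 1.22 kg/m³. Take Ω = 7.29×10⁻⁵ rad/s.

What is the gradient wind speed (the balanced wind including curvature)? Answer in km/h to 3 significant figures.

159 km/h

Coriolis parameter at 59°N:
f = 2Ω sin φ = 2 × 7.29×10⁻⁵ × sin 59° = 1.25×10⁻⁴ s⁻¹
Pressure gradient: |∂P/∂n| = 900 Pa / 110000 m = 8.18×10⁻³ Pa/m
Geostrophic speed: V_g = |∂P/∂n|/(fρ) = 8.18×10⁻³/(1.25×10⁻⁴ × 1.22) = 53.7 m/s
Around a low, centrifugal force acts outward with Coriolis, so pressure-gradient force balances both:
(1/ρ)|∂P/∂n| = fV + V²/R  →  V² + fR·V − fR·V_g = 0
With fR = 1.25×10⁻⁴ × 1639×10³ m = 205 m/s:
V = [−fR + √((fR)² + 4 fR V_g)]/2 = [−205 + √(205² + 4×205×53.7)]/2 = 44.1 m/s
Subgeostrophic (V < V_g = 53.7 m/s), as expected around a low.
Converting: 44.1 m/s × 3.6 = 159 km/h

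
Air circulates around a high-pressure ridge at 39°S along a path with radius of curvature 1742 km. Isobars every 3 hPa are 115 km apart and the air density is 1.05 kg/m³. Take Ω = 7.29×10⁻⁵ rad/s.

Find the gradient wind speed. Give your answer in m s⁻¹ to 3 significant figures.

Coriolis parameter at 39°S:
f = 2Ω sin φ = 2 × 7.29×10⁻⁵ × sin 39° = 9.18×10⁻⁵ s⁻¹
Pressure gradient: |∂P/∂n| = 300 Pa / 115000 m = 2.61×10⁻³ Pa/m
Geostrophic speed: V_g = |∂P/∂n|/(fρ) = 2.61×10⁻³/(9.18×10⁻⁵ × 1.05) = 27.1 m/s
Around a high, pressure-gradient force acts outward with centrifugal, so Coriolis balances both:
fV = (1/ρ)|∂P/∂n| + V²/R  →  V² − fR·V + fR·V_g = 0
With fR = 9.18×10⁻⁵ × 1742×10³ m = 160 m/s:
V = [fR − √((fR)² − 4 fR V_g)]/2 = [160 − √(160² − 4×160×27.1)]/2 = 34.5 m/s
Supergeostrophic (V > V_g = 27.1 m/s), as expected around a high.

34.5 m s⁻¹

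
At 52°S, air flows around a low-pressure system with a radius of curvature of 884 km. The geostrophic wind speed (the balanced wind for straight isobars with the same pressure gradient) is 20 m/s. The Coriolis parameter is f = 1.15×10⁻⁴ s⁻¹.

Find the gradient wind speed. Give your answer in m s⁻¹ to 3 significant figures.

Around a low, centrifugal force acts outward with Coriolis, so pressure-gradient force balances both:
(1/ρ)|∂P/∂n| = fV + V²/R  →  V² + fR·V − fR·V_g = 0
With fR = 1.15×10⁻⁴ × 884×10³ m = 102 m/s:
V = [−fR + √((fR)² + 4 fR V_g)]/2 = [−102 + √(102² + 4×102×20)]/2 = 17.1 m/s
Subgeostrophic (V < V_g = 20 m/s), as expected around a low.

17.1 m s⁻¹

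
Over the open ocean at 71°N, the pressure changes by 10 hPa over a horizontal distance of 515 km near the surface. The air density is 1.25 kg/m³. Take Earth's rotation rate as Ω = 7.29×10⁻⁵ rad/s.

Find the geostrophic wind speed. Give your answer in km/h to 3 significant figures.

40.6 km/h

Coriolis parameter at 71°N:
f = 2Ω sin φ = 2 × 7.29×10⁻⁵ × sin 71° = 1.38×10⁻⁴ s⁻¹
Pressure gradient: |∂P/∂n| = 1000 Pa / 515000 m = 1.94×10⁻³ Pa/m
Geostrophic balance (pressure-gradient force = Coriolis force):
V_g = (1/(fρ)) |∂P/∂n| = 1.94×10⁻³ / (1.38×10⁻⁴ × 1.25) = 11.3 m/s
Converting: 11.3 m/s × 3.6 = 40.6 km/h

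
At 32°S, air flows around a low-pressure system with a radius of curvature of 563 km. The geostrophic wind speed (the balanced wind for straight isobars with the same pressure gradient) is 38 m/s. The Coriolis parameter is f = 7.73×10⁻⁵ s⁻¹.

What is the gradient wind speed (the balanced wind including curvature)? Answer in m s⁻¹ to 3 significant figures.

Around a low, centrifugal force acts outward with Coriolis, so pressure-gradient force balances both:
(1/ρ)|∂P/∂n| = fV + V²/R  →  V² + fR·V − fR·V_g = 0
With fR = 7.73×10⁻⁵ × 563×10³ m = 43.5 m/s:
V = [−fR + √((fR)² + 4 fR V_g)]/2 = [−43.5 + √(43.5² + 4×43.5×38)]/2 = 24.4 m/s
Subgeostrophic (V < V_g = 38 m/s), as expected around a low.

24.4 m s⁻¹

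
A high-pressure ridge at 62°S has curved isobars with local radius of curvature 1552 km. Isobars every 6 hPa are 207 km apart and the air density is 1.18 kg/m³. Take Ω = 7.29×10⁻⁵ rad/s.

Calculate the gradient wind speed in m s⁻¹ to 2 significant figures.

21 m s⁻¹

Coriolis parameter at 62°S:
f = 2Ω sin φ = 2 × 7.29×10⁻⁵ × sin 62° = 1.29×10⁻⁴ s⁻¹
Pressure gradient: |∂P/∂n| = 600 Pa / 207000 m = 2.90×10⁻³ Pa/m
Geostrophic speed: V_g = |∂P/∂n|/(fρ) = 2.90×10⁻³/(1.29×10⁻⁴ × 1.18) = 19.1 m/s
Around a high, pressure-gradient force acts outward with centrifugal, so Coriolis balances both:
fV = (1/ρ)|∂P/∂n| + V²/R  →  V² − fR·V + fR·V_g = 0
With fR = 1.29×10⁻⁴ × 1552×10³ m = 200 m/s:
V = [fR − √((fR)² − 4 fR V_g)]/2 = [200 − √(200² − 4×200×19.1)]/2 = 21.4 m/s
Supergeostrophic (V > V_g = 19.1 m/s), as expected around a high.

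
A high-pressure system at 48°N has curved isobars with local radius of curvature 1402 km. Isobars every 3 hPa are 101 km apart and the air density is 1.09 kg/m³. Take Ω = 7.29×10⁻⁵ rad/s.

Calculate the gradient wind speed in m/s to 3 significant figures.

Coriolis parameter at 48°N:
f = 2Ω sin φ = 2 × 7.29×10⁻⁵ × sin 48° = 1.08×10⁻⁴ s⁻¹
Pressure gradient: |∂P/∂n| = 300 Pa / 101000 m = 2.97×10⁻³ Pa/m
Geostrophic speed: V_g = |∂P/∂n|/(fρ) = 2.97×10⁻³/(1.08×10⁻⁴ × 1.09) = 25.2 m/s
Around a high, pressure-gradient force acts outward with centrifugal, so Coriolis balances both:
fV = (1/ρ)|∂P/∂n| + V²/R  →  V² − fR·V + fR·V_g = 0
With fR = 1.08×10⁻⁴ × 1402×10³ m = 152 m/s:
V = [fR − √((fR)² − 4 fR V_g)]/2 = [152 − √(152² − 4×152×25.2)]/2 = 31.8 m/s
Supergeostrophic (V > V_g = 25.2 m/s), as expected around a high.

31.8 m/s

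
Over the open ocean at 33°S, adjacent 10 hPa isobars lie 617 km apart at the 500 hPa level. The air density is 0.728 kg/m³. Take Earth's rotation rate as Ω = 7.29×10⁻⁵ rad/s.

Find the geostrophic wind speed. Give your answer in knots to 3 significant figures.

54.5 knots

Coriolis parameter at 33°S:
f = 2Ω sin φ = 2 × 7.29×10⁻⁵ × sin 33° = 7.94×10⁻⁵ s⁻¹
Pressure gradient: |∂P/∂n| = 1000 Pa / 617000 m = 1.62×10⁻³ Pa/m
Geostrophic balance (pressure-gradient force = Coriolis force):
V_g = (1/(fρ)) |∂P/∂n| = 1.62×10⁻³ / (7.94×10⁻⁵ × 0.728) = 28.0 m/s
Converting: 28.0 m/s × 1.944 = 54.5 knots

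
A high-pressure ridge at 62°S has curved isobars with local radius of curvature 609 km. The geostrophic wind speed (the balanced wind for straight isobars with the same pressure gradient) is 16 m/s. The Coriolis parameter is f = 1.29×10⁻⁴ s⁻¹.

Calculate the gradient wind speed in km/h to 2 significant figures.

81 km/h

Around a high, pressure-gradient force acts outward with centrifugal, so Coriolis balances both:
fV = (1/ρ)|∂P/∂n| + V²/R  →  V² − fR·V + fR·V_g = 0
With fR = 1.29×10⁻⁴ × 609×10³ m = 78.6 m/s:
V = [fR − √((fR)² − 4 fR V_g)]/2 = [78.6 − √(78.6² − 4×78.6×16)]/2 = 22.4 m/s
Supergeostrophic (V > V_g = 16 m/s), as expected around a high.
Converting: 22.4 m/s × 3.6 = 81 km/h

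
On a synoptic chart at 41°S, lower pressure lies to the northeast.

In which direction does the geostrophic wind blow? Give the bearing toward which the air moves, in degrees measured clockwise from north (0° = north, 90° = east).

315°

The pressure-gradient force points toward the northeast (bearing 045°).
Geostrophic balance: in the Southern Hemisphere the Coriolis force deflects motion to the left, so the geostrophic wind blows 90° to the left of the pressure-gradient force (low pressure on the right).
Rotating 045° by 90° counterclockwise gives 315° — the wind blows toward the northwest.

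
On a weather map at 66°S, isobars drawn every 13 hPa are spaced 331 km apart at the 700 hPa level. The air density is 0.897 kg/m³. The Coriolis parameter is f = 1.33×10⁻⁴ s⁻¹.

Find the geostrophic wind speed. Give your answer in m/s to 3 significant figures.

32.9 m/s

Pressure gradient: |∂P/∂n| = 1300 Pa / 331000 m = 3.93×10⁻³ Pa/m
Geostrophic balance (pressure-gradient force = Coriolis force):
V_g = (1/(fρ)) |∂P/∂n| = 3.93×10⁻³ / (1.33×10⁻⁴ × 0.897) = 32.9 m/s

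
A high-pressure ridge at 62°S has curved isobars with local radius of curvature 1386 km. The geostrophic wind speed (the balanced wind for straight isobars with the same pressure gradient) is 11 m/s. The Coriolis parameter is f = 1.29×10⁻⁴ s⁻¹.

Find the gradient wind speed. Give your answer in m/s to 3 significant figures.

11.8 m/s

Around a high, pressure-gradient force acts outward with centrifugal, so Coriolis balances both:
fV = (1/ρ)|∂P/∂n| + V²/R  →  V² − fR·V + fR·V_g = 0
With fR = 1.29×10⁻⁴ × 1386×10³ m = 179 m/s:
V = [fR − √((fR)² − 4 fR V_g)]/2 = [179 − √(179² − 4×179×11)]/2 = 11.8 m/s
Supergeostrophic (V > V_g = 11 m/s), as expected around a high.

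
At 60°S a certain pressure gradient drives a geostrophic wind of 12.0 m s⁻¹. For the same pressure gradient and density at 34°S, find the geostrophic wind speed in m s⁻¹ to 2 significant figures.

With the same pressure gradient and density, V_g ∝ 1/f ∝ 1/sin φ.
V₂ = V₁ · sin φ₁ / sin φ₂ = 12.0 × sin 60° / sin 34°
V₂ = 12.0 × 0.8660/0.5592 = 19 m s⁻¹

19 m s⁻¹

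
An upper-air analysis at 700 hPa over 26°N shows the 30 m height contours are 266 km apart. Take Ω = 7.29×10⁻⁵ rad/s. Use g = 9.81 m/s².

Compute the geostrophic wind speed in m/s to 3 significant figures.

17.3 m/s

Coriolis parameter at 26°N:
f = 2Ω sin φ = 2 × 7.29×10⁻⁵ × sin 26° = 6.39×10⁻⁵ s⁻¹
Height gradient: |∂Z/∂n| = 30 m / 266000 m = 1.13×10⁻⁴
On a pressure surface, geostrophic balance gives V_g = (g/f)|∂Z/∂n|:
V_g = 9.81 × 1.13×10⁻⁴ / 6.39×10⁻⁵ = 17.3 m/s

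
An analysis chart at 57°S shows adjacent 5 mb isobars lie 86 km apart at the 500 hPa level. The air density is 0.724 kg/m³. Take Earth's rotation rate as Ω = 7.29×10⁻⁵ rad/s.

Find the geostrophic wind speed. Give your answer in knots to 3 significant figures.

128 knots

Coriolis parameter at 57°S:
f = 2Ω sin φ = 2 × 7.29×10⁻⁵ × sin 57° = 1.22×10⁻⁴ s⁻¹
Pressure gradient: |∂P/∂n| = 500 Pa / 86000 m = 5.81×10⁻³ Pa/m
Geostrophic balance (pressure-gradient force = Coriolis force):
V_g = (1/(fρ)) |∂P/∂n| = 5.81×10⁻³ / (1.22×10⁻⁴ × 0.724) = 65.7 m/s
Converting: 65.7 m/s × 1.944 = 128 knots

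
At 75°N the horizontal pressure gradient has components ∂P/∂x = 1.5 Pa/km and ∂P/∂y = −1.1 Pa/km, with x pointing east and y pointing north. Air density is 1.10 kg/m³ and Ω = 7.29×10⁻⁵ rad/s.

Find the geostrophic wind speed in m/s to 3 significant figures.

12.0 m/s

Coriolis parameter at 75°N:
f = 2Ω sin φ = 2 × 7.29×10⁻⁵ × sin 75° = 1.41×10⁻⁴ s⁻¹
Component geostrophic relations (x east, y north):
u_g = −(1/(fρ)) ∂P/∂y,  v_g = (1/(fρ)) ∂P/∂x
u_g = −(−1.1×10⁻³)/(1.41×10⁻⁴ × 1.10) = 7.10 m/s;  v_g = (1.5×10⁻³)/(1.41×10⁻⁴ × 1.10) = 9.68 m/s
|V_g| = √(u_g² + v_g²) = 12.0 m/s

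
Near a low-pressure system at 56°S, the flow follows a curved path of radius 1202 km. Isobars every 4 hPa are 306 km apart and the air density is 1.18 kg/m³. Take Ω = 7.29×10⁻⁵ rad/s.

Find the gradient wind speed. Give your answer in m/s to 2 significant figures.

Coriolis parameter at 56°S:
f = 2Ω sin φ = 2 × 7.29×10⁻⁵ × sin 56° = 1.21×10⁻⁴ s⁻¹
Pressure gradient: |∂P/∂n| = 400 Pa / 306000 m = 1.31×10⁻³ Pa/m
Geostrophic speed: V_g = |∂P/∂n|/(fρ) = 1.31×10⁻³/(1.21×10⁻⁴ × 1.18) = 9.16 m/s
Around a low, centrifugal force acts outward with Coriolis, so pressure-gradient force balances both:
(1/ρ)|∂P/∂n| = fV + V²/R  →  V² + fR·V − fR·V_g = 0
With fR = 1.21×10⁻⁴ × 1202×10³ m = 145 m/s:
V = [−fR + √((fR)² + 4 fR V_g)]/2 = [−145 + √(145² + 4×145×9.16)]/2 = 8.65 m/s
Subgeostrophic (V < V_g = 9.16 m/s), as expected around a low.

8.6 m/s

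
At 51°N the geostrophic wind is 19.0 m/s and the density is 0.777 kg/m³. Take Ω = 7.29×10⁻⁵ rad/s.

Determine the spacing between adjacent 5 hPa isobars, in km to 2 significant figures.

300 km

Coriolis parameter at 51°N:
f = 2Ω sin φ = 2 × 7.29×10⁻⁵ × sin 51° = 1.13×10⁻⁴ s⁻¹
Geostrophic balance rearranged: |∂P/∂n| = f ρ V_g
|∂P/∂n| = 1.13×10⁻⁴ × 0.777 × 19.0 = 1.67×10⁻³ Pa/m
Isobar spacing: Δn = ΔP/|∂P/∂n| = 500 Pa / 1.67×10⁻³ Pa/m = 298906 m ≈ 300 km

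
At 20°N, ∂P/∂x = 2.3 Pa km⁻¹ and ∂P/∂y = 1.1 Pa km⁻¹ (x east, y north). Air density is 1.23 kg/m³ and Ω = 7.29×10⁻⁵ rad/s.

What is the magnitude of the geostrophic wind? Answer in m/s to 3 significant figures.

Coriolis parameter at 20°N:
f = 2Ω sin φ = 2 × 7.29×10⁻⁵ × sin 20° = 4.99×10⁻⁵ s⁻¹
Component geostrophic relations (x east, y north):
u_g = −(1/(fρ)) ∂P/∂y,  v_g = (1/(fρ)) ∂P/∂x
u_g = −(1.1×10⁻³)/(4.99×10⁻⁵ × 1.23) = −17.9 m/s;  v_g = (2.3×10⁻³)/(4.99×10⁻⁵ × 1.23) = 37.5 m/s
|V_g| = √(u_g² + v_g²) = 41.6 m/s

41.6 m/s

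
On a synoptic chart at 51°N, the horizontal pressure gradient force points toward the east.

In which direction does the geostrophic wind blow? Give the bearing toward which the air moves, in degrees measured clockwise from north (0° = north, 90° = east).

The pressure-gradient force points toward the east (bearing 090°).
Geostrophic balance: in the Northern Hemisphere the Coriolis force deflects motion to the right, so the geostrophic wind blows 90° to the right of the pressure-gradient force (low pressure on the left).
Rotating 090° by 90° clockwise gives 180° — the wind blows toward the south.

180°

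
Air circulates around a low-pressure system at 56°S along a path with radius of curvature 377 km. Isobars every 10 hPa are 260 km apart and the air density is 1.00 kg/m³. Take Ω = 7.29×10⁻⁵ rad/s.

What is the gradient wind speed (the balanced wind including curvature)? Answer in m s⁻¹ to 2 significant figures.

22 m s⁻¹

Coriolis parameter at 56°S:
f = 2Ω sin φ = 2 × 7.29×10⁻⁵ × sin 56° = 1.21×10⁻⁴ s⁻¹
Pressure gradient: |∂P/∂n| = 1000 Pa / 260000 m = 3.85×10⁻³ Pa/m
Geostrophic speed: V_g = |∂P/∂n|/(fρ) = 3.85×10⁻³/(1.21×10⁻⁴ × 1.00) = 31.8 m/s
Around a low, centrifugal force acts outward with Coriolis, so pressure-gradient force balances both:
(1/ρ)|∂P/∂n| = fV + V²/R  →  V² + fR·V − fR·V_g = 0
With fR = 1.21×10⁻⁴ × 377×10³ m = 45.6 m/s:
V = [−fR + √((fR)² + 4 fR V_g)]/2 = [−45.6 + √(45.6² + 4×45.6×31.8)]/2 = 21.6 m/s
Subgeostrophic (V < V_g = 31.8 m/s), as expected around a low.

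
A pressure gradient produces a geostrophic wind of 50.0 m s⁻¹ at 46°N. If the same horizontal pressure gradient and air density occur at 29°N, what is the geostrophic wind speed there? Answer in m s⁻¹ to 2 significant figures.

74 m s⁻¹

With the same pressure gradient and density, V_g ∝ 1/f ∝ 1/sin φ.
V₂ = V₁ · sin φ₁ / sin φ₂ = 50.0 × sin 46° / sin 29°
V₂ = 50.0 × 0.7193/0.4848 = 74 m s⁻¹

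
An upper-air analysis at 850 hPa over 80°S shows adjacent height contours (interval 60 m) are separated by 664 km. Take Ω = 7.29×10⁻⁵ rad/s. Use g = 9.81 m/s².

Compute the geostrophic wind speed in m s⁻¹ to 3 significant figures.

Coriolis parameter at 80°S:
f = 2Ω sin φ = 2 × 7.29×10⁻⁵ × sin 80° = 1.44×10⁻⁴ s⁻¹
Height gradient: |∂Z/∂n| = 60 m / 664000 m = 9.04×10⁻⁵
On a pressure surface, geostrophic balance gives V_g = (g/f)|∂Z/∂n|:
V_g = 9.81 × 9.04×10⁻⁵ / 1.44×10⁻⁴ = 6.17 m/s

6.17 m s⁻¹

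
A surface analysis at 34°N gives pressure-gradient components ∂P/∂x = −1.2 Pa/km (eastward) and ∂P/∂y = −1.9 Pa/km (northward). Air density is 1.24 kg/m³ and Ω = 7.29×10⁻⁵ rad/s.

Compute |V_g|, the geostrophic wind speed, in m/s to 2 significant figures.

Coriolis parameter at 34°N:
f = 2Ω sin φ = 2 × 7.29×10⁻⁵ × sin 34° = 8.15×10⁻⁵ s⁻¹
Component geostrophic relations (x east, y north):
u_g = −(1/(fρ)) ∂P/∂y,  v_g = (1/(fρ)) ∂P/∂x
u_g = −(−1.9×10⁻³)/(8.15×10⁻⁵ × 1.24) = 18.8 m/s;  v_g = (−1.2×10⁻³)/(8.15×10⁻⁵ × 1.24) = −11.9 m/s
|V_g| = √(u_g² + v_g²) = 22.2 m/s

22 m/s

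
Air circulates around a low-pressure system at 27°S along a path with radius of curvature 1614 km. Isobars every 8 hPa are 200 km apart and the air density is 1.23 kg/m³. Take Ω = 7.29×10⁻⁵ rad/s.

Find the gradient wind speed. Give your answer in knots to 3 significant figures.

Coriolis parameter at 27°S:
f = 2Ω sin φ = 2 × 7.29×10⁻⁵ × sin 27° = 6.62×10⁻⁵ s⁻¹
Pressure gradient: |∂P/∂n| = 800 Pa / 200000 m = 4.00×10⁻³ Pa/m
Geostrophic speed: V_g = |∂P/∂n|/(fρ) = 4.00×10⁻³/(6.62×10⁻⁵ × 1.23) = 49.1 m/s
Around a low, centrifugal force acts outward with Coriolis, so pressure-gradient force balances both:
(1/ρ)|∂P/∂n| = fV + V²/R  →  V² + fR·V − fR·V_g = 0
With fR = 6.62×10⁻⁵ × 1614×10³ m = 107 m/s:
V = [−fR + √((fR)² + 4 fR V_g)]/2 = [−107 + √(107² + 4×107×49.1)]/2 = 36.6 m/s
Subgeostrophic (V < V_g = 49.1 m/s), as expected around a low.
Converting: 36.6 m/s × 1.944 = 71.1 knots

71.1 knots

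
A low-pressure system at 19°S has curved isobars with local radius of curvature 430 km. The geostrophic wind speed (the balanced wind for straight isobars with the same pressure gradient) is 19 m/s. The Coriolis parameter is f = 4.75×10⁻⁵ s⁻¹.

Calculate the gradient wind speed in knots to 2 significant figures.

23 knots

Around a low, centrifugal force acts outward with Coriolis, so pressure-gradient force balances both:
(1/ρ)|∂P/∂n| = fV + V²/R  →  V² + fR·V − fR·V_g = 0
With fR = 4.75×10⁻⁵ × 430×10³ m = 20.4 m/s:
V = [−fR + √((fR)² + 4 fR V_g)]/2 = [−20.4 + √(20.4² + 4×20.4×19)]/2 = 12 m/s
Subgeostrophic (V < V_g = 19 m/s), as expected around a low.
Converting: 12 m/s × 1.944 = 23 knots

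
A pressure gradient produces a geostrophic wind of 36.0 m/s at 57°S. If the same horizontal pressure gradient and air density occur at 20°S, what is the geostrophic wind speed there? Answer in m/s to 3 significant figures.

With the same pressure gradient and density, V_g ∝ 1/f ∝ 1/sin φ.
V₂ = V₁ · sin φ₁ / sin φ₂ = 36.0 × sin 57° / sin 20°
V₂ = 36.0 × 0.8387/0.3420 = 88.3 m/s

88.3 m/s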